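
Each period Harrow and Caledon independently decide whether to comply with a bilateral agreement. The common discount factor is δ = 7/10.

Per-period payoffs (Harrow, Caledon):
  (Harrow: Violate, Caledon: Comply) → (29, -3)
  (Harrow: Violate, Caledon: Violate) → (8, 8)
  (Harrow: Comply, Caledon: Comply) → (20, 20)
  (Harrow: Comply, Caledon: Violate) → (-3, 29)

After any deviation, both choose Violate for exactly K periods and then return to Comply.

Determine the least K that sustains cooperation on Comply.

2

Need Σ_{k=1}^{K} δ^k ≥ (29−20)/(20−8) = 0.7500 at δ = 7/10.
At K = 1 the sum is 0.7000 < 0.7500; at K = 2 it is 1.1900 ≥ 0.7500.
So the minimum punishment length is K = 2.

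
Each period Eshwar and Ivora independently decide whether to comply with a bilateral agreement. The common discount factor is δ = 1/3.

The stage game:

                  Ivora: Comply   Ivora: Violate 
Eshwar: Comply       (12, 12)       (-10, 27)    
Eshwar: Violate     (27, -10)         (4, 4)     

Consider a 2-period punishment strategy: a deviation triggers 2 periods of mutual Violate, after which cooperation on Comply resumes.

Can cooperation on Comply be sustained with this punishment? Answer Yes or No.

A one-shot deviation gives 27 now, then 4 for 2 periods, then back to 12.
Gain from deviating: (27−12) today; loss: (12−4) in each of the next 2 periods.
No-deviation condition: (12−4)(δ+…+δ^2) ≥ 27−12, i.e. δ+…+δ^2 ≥ 15/8.
At δ = 1/3: δ+…+δ^2 = 0.4444 < 1.8750.
So cooperation is not sustainable.

No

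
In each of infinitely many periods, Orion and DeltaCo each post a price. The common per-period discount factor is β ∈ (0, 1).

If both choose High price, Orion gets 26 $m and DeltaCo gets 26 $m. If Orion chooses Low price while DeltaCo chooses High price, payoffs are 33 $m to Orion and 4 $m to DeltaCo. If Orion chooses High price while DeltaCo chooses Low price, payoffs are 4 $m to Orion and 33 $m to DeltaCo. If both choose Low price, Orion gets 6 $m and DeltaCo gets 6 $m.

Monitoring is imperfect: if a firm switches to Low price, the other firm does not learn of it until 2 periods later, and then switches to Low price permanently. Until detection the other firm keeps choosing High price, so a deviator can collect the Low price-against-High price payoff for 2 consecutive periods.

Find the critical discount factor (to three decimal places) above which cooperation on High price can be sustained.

A deviator earns 33 for 2 periods, then 6 forever; cooperating earns 26 forever. Multiplying the IC by (1−β):
26 ≥ 33(1−β^2) + 6β^2, so 27·β^2 ≥ 7 and β^2 ≥ 7/27.
β ≥ (7/27)^(1/2) ≈ 0.509.

0.509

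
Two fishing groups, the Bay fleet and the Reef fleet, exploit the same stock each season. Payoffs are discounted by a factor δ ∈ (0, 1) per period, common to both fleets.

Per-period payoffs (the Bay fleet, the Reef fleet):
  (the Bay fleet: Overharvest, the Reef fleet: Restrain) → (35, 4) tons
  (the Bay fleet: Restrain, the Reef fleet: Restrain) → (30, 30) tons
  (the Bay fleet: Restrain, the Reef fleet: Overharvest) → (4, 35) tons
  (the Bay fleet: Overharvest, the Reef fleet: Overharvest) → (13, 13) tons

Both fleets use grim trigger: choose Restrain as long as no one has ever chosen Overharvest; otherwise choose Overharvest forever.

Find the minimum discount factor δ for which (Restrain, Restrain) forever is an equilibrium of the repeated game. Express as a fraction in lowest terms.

5/22

Under grim trigger the critical discount factor is (T−C)/(T−P) with T = 35, C = 30, P = 13.
δ* = (35−30)/(35−13) = 5/22.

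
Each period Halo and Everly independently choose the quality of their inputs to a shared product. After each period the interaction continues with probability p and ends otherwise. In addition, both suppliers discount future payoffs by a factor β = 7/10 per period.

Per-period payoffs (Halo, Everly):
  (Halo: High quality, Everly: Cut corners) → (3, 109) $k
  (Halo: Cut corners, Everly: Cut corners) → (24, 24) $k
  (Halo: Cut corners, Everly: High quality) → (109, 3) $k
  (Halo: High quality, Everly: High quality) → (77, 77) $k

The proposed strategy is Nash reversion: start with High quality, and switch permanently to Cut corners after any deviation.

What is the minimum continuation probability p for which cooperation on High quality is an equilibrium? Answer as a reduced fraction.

Expected continuation weight on next period's payoff is β·p = 7/10·p, which plays the role of the discount factor.
Cooperation requires 7/10·p ≥ (109−77)/(109−24) = 32/85, hence p ≥ 64/119.

64/119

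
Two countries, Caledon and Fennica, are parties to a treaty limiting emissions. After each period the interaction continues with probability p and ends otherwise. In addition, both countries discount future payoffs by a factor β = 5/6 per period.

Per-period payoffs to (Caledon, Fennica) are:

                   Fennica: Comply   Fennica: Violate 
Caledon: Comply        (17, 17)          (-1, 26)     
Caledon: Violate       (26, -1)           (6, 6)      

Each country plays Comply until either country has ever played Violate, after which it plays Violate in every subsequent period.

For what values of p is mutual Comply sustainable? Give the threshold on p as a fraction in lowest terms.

27/50

With continuation probability p and discount β, the effective per-period discount factor is βp.
Grim-trigger IC: βp ≥ (26−17)/(26−6) = 9/20.
So p ≥ (9/20)/(5/6) = 27/50.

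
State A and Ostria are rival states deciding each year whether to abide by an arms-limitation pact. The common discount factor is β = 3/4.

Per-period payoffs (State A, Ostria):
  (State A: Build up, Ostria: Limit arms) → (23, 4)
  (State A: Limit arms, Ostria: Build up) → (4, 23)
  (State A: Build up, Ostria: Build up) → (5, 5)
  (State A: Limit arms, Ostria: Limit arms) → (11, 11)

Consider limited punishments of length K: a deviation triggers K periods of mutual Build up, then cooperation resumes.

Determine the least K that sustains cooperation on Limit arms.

4

No profitable deviation requires (11−5)(β+…+β^K) ≥ 23−11, i.e. β+…+β^K ≥ 2 ≈ 2.0000.
With β = 3/4, the partial sums are K=1: 0.7500, K=2: 1.3125, K=3: 1.7344, K=4: 2.0508.
K = 4 is the first length at which the sum reaches 2.0000.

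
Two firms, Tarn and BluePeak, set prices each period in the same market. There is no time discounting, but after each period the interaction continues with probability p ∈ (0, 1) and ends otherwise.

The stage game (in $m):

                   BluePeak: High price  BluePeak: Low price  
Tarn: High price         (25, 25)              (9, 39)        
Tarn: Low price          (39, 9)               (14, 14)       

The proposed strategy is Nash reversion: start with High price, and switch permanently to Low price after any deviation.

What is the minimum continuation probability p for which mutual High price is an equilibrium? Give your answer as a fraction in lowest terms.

14/25

Expected cooperation value is 25 + p·25 + p²·25 + … = 25/(1−p); deviation gives 39 + p·14/(1−p).
25 ≥ 39(1−p) + 14p ⇒ 25p ≥ 14 ⇒ p ≥ 14/25.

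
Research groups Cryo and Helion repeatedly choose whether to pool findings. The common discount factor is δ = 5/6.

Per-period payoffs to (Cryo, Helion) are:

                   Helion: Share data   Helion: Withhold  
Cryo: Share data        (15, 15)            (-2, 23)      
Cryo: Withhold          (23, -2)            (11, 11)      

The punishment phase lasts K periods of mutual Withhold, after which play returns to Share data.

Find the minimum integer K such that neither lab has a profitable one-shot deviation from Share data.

3

Need Σ_{k=1}^{K} δ^k ≥ (23−15)/(15−11) = 2.0000 at δ = 5/6.
At K = 2 the sum is 1.5278 < 2.0000; at K = 3 it is 2.1065 ≥ 2.0000.
So the minimum punishment length is K = 3.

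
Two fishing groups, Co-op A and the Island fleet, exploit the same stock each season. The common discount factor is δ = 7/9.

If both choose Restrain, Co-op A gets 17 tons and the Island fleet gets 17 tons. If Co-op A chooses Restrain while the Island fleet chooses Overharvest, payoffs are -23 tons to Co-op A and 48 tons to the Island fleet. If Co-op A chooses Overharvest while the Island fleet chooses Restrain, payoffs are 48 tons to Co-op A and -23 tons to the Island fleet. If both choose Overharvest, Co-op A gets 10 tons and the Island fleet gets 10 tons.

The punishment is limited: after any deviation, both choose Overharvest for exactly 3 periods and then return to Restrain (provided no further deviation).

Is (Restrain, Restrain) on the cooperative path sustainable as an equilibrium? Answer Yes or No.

No

IC: δ+…+δ^3 ≥ (48−17)/(17−10) = 31/7.
At δ = 7/9: partial sum = 1.8532 < 4.4286. Cooperation not sustainable.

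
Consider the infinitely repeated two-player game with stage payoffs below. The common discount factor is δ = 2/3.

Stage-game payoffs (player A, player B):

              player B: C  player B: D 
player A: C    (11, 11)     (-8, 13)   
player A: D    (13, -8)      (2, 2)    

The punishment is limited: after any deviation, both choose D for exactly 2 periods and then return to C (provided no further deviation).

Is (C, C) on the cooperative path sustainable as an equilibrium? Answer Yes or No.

IC: δ+…+δ^2 ≥ (13−11)/(11−2) = 2/9.
At δ = 2/3: partial sum = 1.1111 ≥ 0.2222. Cooperation sustainable.

Yes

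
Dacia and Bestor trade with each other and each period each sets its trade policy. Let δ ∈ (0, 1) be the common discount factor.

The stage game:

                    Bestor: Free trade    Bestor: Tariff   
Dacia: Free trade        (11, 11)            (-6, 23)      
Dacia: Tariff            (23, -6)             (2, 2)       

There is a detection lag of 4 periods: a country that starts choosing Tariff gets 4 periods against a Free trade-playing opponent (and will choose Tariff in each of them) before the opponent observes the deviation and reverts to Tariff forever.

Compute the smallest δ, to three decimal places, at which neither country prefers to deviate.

A deviator earns 23 for 4 periods, then 2 forever; cooperating earns 11 forever. Multiplying the IC by (1−δ):
11 ≥ 23(1−δ^4) + 2δ^4, so 21·δ^4 ≥ 12 and δ^4 ≥ 4/7.
δ ≥ (4/7)^(1/4) ≈ 0.869.

0.869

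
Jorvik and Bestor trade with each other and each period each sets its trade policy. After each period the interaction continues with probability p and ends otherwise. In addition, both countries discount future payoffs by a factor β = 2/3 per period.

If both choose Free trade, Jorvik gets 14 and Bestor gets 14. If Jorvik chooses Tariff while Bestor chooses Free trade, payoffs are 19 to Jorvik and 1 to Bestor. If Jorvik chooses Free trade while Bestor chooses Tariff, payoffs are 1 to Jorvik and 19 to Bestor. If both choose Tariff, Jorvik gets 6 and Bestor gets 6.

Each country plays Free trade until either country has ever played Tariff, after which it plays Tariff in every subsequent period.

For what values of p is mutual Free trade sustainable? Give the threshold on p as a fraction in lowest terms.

15/26

With continuation probability p and discount β, the effective per-period discount factor is βp.
Grim-trigger IC: βp ≥ (19−14)/(19−6) = 5/13.
So p ≥ (5/13)/(2/3) = 15/26.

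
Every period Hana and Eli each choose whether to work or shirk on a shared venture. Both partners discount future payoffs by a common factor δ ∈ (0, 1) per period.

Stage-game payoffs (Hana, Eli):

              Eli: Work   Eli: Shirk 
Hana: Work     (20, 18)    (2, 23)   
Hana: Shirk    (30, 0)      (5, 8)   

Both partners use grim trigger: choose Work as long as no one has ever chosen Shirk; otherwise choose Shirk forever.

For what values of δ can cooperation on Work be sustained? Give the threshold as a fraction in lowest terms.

2/5

For Hana: deviation gain 30−20 = 10, per-period punishment loss 20−5 = 15. IC gives δ ≥ 10/25 = 2/5.
For Eli: gain 5, loss 10 per period, so δ ≥ 5/15 = 1/3.
The tighter constraint is Hana's, so cooperation needs δ ≥ 2/5.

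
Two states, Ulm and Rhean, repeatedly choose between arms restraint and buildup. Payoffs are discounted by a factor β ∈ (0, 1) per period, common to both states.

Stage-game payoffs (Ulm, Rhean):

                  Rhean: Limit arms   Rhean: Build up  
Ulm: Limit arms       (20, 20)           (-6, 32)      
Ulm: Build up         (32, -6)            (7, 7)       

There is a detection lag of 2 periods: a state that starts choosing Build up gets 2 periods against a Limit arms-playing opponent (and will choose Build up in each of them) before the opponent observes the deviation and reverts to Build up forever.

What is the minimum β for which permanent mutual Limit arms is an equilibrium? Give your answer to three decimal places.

0.693

Deviating for the 2 undetected periods gains 32−20 = 12 per period over cooperation, then loses 20−7 = 13 per period forever once punishment starts.
Gain: 12(1 + β + … + β^1); loss: 13·β^2/(1−β).
No profitable deviation ⇔ 12(1−β^2) ≤ 13·β^2, i.e. β^2 ≥ 12/(12+13) = 12/25.
Hence β ≥ (12/25)^(1/2) ≈ 0.693.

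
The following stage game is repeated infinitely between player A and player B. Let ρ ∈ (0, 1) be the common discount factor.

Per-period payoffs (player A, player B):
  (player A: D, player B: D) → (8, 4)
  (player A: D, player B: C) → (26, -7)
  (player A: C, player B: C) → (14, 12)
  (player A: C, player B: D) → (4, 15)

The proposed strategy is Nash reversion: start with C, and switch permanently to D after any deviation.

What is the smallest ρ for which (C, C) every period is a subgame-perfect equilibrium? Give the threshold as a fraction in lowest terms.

player A's threshold: (26−14)/(26−8) = 2/3.
player B's threshold: (15−12)/(15−4) = 3/11.
2/3 > 3/11, so player A binds and ρ* = 2/3.

2/3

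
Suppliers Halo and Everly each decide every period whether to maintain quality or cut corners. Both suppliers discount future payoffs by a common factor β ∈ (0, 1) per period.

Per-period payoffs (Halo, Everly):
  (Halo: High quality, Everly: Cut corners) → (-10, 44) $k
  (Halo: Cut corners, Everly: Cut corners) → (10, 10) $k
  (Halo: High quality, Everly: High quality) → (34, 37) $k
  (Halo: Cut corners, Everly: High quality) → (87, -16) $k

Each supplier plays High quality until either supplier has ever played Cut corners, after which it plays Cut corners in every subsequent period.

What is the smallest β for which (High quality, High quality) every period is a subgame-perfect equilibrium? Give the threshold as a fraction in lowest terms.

53/77

Halo's threshold: (87−34)/(87−10) = 53/77.
Everly's threshold: (44−37)/(44−10) = 7/34.
53/77 > 7/34, so Halo binds and β* = 53/77.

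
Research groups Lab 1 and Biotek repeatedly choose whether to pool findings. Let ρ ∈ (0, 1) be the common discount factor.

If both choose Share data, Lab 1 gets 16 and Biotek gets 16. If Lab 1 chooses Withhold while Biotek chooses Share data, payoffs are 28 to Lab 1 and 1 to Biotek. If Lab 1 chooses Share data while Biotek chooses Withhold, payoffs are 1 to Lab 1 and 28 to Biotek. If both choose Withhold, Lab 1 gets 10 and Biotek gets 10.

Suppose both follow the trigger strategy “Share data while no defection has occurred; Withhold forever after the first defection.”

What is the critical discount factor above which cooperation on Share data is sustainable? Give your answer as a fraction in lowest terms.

Under grim trigger the critical discount factor is (T−C)/(T−P) with T = 28, C = 16, P = 10.
ρ* = (28−16)/(28−10) = 12/18 = 2/3.

2/3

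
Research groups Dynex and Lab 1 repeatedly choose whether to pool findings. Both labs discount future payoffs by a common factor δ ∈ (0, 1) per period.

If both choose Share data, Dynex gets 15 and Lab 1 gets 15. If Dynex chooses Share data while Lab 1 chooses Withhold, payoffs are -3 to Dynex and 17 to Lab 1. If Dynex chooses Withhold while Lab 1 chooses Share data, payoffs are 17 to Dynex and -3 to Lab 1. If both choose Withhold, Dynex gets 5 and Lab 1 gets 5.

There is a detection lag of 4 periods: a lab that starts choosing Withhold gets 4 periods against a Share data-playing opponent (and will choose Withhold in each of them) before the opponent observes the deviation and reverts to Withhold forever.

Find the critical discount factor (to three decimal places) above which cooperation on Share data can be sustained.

The best deviation is to choose Withhold for all 4 undetected periods, earning 17 each, then 5 forever once detected.
Deviation value: 17(1−δ^4)/(1−δ) + 5δ^4/(1−δ); cooperation value: 15/(1−δ).
IC: 15 ≥ 17(1−δ^4) + 5δ^4 = 17 − 12δ^4.
So δ^4 ≥ 2/12 = 1/6, giving δ ≥ (1/6)^(1/4) ≈ 0.639.

0.639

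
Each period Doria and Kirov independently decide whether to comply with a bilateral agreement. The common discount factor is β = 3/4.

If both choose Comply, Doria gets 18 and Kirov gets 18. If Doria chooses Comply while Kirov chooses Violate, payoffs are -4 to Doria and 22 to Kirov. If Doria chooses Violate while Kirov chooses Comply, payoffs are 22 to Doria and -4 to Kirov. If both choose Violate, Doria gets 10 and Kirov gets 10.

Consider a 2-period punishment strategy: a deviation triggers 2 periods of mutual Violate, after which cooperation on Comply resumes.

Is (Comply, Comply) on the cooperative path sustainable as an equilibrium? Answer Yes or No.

Yes

A one-shot deviation gives 22 now, then 10 for 2 periods, then back to 18.
Gain from deviating: (22−18) today; loss: (18−10) in each of the next 2 periods.
No-deviation condition: (18−10)(β+…+β^2) ≥ 22−18, i.e. β+…+β^2 ≥ 1/2.
At β = 3/4: β+…+β^2 = 1.3125 ≥ 0.5000.
So cooperation is sustainable.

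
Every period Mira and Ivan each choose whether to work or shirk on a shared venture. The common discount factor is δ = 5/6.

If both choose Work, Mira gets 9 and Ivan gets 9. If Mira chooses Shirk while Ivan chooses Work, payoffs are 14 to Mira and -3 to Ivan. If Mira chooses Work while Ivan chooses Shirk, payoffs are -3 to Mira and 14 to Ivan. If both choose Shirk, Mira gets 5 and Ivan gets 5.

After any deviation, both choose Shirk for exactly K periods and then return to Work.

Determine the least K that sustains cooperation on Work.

2

Need Σ_{k=1}^{K} δ^k ≥ (14−9)/(9−5) = 1.2500 at δ = 5/6.
At K = 1 the sum is 0.8333 < 1.2500; at K = 2 it is 1.5278 ≥ 1.2500.
So the minimum punishment length is K = 2.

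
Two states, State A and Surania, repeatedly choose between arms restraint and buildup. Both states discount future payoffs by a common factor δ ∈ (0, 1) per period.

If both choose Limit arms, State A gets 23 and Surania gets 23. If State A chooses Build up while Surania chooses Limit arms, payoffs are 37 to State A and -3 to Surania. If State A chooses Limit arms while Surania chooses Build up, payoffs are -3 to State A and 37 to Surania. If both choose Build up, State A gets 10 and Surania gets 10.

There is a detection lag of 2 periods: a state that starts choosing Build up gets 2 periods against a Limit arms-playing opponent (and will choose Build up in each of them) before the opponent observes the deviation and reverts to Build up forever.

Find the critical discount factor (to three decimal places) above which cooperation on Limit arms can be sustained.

0.720

Deviating for the 2 undetected periods gains 37−23 = 14 per period over cooperation, then loses 23−10 = 13 per period forever once punishment starts.
Gain: 14(1 + δ + … + δ^1); loss: 13·δ^2/(1−δ).
No profitable deviation ⇔ 14(1−δ^2) ≤ 13·δ^2, i.e. δ^2 ≥ 14/(14+13) = 14/27.
Hence δ ≥ (14/27)^(1/2) ≈ 0.720.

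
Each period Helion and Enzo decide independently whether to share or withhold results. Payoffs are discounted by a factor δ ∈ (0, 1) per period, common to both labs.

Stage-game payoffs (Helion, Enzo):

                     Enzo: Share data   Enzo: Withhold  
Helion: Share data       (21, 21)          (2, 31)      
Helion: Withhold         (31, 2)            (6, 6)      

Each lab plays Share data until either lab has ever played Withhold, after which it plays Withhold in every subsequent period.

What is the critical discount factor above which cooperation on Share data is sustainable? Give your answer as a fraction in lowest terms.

2/5

Under grim trigger the critical discount factor is (T−C)/(T−P) with T = 31, C = 21, P = 6.
δ* = (31−21)/(31−6) = 10/25 = 2/5.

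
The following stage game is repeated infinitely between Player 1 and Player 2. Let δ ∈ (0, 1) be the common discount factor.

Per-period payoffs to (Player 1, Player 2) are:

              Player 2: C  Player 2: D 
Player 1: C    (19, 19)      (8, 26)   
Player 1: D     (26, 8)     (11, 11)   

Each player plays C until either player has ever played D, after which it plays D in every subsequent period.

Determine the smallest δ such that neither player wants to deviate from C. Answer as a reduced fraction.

7/15

One-period gain from deviating is 26 − 19 = 7. The loss is 19 − 11 = 8 in every subsequent period, with present value 8·δ/(1−δ).
Deviation is unprofitable when 8·δ/(1−δ) ≥ 7, i.e. δ/(1−δ) ≥ 7/8.
Equivalently δ ≥ 7/(7+8) = 7/15.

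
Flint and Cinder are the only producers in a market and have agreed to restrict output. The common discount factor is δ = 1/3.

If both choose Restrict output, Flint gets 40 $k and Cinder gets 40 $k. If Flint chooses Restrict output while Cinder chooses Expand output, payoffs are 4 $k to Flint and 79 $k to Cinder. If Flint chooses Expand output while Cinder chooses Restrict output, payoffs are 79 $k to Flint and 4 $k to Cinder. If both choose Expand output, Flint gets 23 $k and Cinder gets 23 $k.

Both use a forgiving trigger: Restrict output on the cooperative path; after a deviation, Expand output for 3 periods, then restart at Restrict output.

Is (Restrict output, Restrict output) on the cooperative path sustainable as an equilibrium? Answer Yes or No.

Comparing payoff streams over the 4 periods until play realigns: cooperate → 40(1+δ+…+δ^3); deviate → 79 + 23(δ+…+δ^3).
Cooperation is sustained iff (40−23)(δ+…+δ^3) ≥ 79−40.
δ+…+δ^3 = 1/3·(1−(1/3)^3)/(1−1/3) = 0.4815, and (79−40)/(40−23) = 2.2941.
0.4815 < 2.2941, so cooperation is not sustainable.

No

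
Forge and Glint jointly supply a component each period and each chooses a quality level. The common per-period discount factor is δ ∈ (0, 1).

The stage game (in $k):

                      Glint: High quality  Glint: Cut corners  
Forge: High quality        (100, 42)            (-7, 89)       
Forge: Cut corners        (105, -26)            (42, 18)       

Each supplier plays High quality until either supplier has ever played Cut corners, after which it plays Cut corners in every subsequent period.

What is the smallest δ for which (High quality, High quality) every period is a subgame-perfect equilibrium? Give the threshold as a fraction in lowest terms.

47/71

Forge: cooperation gives 100 each period; deviation gives 105 once then 42 forever.
  100/(1−δ) ≥ 105 + 42δ/(1−δ) ⇒ δ ≥ 5/63.
Glint: cooperation gives 42 each period; deviation gives 89 once then 18 forever.
  δ ≥ 47/71.
Both must hold, so the binding constraint is Glint's: δ ≥ 47/71.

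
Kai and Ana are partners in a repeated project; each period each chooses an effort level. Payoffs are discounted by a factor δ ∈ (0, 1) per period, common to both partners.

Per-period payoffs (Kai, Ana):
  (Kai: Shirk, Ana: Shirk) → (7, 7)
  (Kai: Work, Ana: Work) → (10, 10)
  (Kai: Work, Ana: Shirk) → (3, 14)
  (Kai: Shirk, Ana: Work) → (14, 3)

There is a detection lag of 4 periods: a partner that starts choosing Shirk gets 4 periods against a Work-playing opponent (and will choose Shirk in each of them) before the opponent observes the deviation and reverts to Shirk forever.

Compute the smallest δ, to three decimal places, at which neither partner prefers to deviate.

0.869

The best deviation is to choose Shirk for all 4 undetected periods, earning 14 each, then 7 forever once detected.
Deviation value: 14(1−δ^4)/(1−δ) + 7δ^4/(1−δ); cooperation value: 10/(1−δ).
IC: 10 ≥ 14(1−δ^4) + 7δ^4 = 14 − 7δ^4.
So δ^4 ≥ 4/7, giving δ ≥ (4/7)^(1/4) ≈ 0.869.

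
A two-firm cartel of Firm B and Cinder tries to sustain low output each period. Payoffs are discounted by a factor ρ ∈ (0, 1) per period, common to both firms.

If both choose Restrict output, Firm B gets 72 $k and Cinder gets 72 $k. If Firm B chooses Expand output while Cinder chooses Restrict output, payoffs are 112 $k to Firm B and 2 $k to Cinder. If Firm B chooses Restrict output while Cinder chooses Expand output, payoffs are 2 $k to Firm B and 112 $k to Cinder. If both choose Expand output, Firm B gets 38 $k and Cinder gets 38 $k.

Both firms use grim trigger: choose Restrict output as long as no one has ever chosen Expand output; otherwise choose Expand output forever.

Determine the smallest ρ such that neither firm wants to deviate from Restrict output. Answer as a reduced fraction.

20/37

Under grim trigger the critical discount factor is (T−C)/(T−P) with T = 112, C = 72, P = 38.
ρ* = (112−72)/(112−38) = 40/74 = 20/37.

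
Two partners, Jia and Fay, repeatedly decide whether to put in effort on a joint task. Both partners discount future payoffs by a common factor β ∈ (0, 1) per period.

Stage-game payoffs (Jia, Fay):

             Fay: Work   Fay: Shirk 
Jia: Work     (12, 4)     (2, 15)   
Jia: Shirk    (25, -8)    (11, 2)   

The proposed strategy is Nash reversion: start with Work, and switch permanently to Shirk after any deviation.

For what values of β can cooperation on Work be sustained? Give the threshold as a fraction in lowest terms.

13/14

Jia's threshold: (25−12)/(25−11) = 13/14.
Fay's threshold: (15−4)/(15−2) = 11/13.
13/14 > 11/13, so Jia binds and β* = 13/14.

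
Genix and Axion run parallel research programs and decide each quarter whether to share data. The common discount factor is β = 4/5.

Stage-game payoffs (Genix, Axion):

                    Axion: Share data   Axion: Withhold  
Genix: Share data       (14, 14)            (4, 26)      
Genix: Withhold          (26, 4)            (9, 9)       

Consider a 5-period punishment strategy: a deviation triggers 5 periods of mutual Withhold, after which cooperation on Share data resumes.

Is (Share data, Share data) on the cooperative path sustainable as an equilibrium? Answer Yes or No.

A one-shot deviation gives 26 now, then 9 for 5 periods, then back to 14.
Gain from deviating: (26−14) today; loss: (14−9) in each of the next 5 periods.
No-deviation condition: (14−9)(β+…+β^5) ≥ 26−14, i.e. β+…+β^5 ≥ 12/5.
At β = 4/5: β+…+β^5 = 2.6893 ≥ 2.4000.
So cooperation is sustainable.

Yes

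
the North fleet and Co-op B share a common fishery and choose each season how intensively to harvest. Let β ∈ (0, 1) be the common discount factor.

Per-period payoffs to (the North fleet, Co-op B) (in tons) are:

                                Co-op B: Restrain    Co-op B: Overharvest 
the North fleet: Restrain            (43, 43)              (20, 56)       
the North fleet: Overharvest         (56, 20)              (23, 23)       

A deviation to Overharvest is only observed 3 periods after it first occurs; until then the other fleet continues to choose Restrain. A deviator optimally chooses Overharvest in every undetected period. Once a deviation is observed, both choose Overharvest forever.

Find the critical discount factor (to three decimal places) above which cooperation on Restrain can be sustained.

0.733

Deviating for the 3 undetected periods gains 56−43 = 13 per period over cooperation, then loses 43−23 = 20 per period forever once punishment starts.
Gain: 13(1 + β + … + β^2); loss: 20·β^3/(1−β).
No profitable deviation ⇔ 13(1−β^3) ≤ 20·β^3, i.e. β^3 ≥ 13/(13+20) = 13/33.
Hence β ≥ (13/33)^(1/3) ≈ 0.733.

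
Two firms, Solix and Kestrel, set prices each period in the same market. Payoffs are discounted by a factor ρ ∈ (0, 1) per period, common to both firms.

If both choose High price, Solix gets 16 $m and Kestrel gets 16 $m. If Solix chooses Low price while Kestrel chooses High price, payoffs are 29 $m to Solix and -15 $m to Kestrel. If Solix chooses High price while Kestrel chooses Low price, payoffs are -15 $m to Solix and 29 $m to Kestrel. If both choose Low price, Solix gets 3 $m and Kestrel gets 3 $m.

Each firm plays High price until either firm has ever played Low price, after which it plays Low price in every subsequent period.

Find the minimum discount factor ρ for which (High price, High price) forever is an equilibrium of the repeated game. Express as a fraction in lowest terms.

1/2

Under grim trigger the critical discount factor is (T−C)/(T−P) with T = 29, C = 16, P = 3.
ρ* = (29−16)/(29−3) = 13/26 = 1/2.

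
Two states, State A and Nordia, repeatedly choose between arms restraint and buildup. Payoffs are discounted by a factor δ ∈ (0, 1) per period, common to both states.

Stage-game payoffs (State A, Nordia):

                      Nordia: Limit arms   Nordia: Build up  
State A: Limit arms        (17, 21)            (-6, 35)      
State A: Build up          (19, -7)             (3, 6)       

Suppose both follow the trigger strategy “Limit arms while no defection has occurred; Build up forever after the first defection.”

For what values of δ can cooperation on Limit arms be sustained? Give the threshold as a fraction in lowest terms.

For State A: deviation gain 19−17 = 2, per-period punishment loss 17−3 = 14. IC gives δ ≥ 2/16 = 1/8.
For Nordia: gain 14, loss 15 per period, so δ ≥ 14/29.
The tighter constraint is Nordia's, so cooperation needs δ ≥ 14/29.

14/29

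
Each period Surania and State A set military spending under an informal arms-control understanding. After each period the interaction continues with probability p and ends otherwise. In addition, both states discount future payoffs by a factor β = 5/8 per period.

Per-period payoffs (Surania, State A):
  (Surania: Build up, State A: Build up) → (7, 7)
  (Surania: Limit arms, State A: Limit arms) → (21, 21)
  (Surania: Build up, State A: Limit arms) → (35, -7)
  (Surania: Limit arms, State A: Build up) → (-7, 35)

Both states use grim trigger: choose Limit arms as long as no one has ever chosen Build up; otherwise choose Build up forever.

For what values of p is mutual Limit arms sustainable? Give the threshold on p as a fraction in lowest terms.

4/5

With continuation probability p and discount β, the effective per-period discount factor is βp.
Grim-trigger IC: βp ≥ (35−21)/(35−7) = 1/2.
So p ≥ (1/2)/(5/8) = 4/5.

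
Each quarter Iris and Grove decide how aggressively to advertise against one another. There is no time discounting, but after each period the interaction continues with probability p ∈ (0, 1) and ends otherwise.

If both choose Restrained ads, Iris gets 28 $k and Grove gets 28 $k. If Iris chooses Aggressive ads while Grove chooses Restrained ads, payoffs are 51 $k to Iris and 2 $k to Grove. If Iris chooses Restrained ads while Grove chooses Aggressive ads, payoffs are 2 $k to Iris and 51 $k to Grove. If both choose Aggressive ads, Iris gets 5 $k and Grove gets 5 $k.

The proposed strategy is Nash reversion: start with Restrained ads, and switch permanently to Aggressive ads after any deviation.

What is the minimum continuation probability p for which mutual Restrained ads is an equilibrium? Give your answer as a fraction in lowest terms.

1/2

With no time discounting, the continuation probability p plays the role of the discount factor.
Grim-trigger IC: 28/(1−p) ≥ 51 + 5p/(1−p) ⇒ p ≥ (51−28)/(51−5) = 1/2.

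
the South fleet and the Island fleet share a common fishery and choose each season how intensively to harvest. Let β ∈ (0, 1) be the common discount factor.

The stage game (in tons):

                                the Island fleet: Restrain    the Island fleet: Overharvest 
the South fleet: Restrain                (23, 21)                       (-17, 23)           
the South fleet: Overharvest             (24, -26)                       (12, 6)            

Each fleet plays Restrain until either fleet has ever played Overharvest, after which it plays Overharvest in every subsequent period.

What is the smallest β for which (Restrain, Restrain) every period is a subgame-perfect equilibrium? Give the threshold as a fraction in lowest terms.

2/17

the South fleet: cooperation gives 23 each period; deviation gives 24 once then 12 forever.
  23/(1−β) ≥ 24 + 12β/(1−β) ⇒ β ≥ 1/12.
the Island fleet: cooperation gives 21 each period; deviation gives 23 once then 6 forever.
  β ≥ 2/17.
Both must hold, so the binding constraint is the Island fleet's: β ≥ 2/17.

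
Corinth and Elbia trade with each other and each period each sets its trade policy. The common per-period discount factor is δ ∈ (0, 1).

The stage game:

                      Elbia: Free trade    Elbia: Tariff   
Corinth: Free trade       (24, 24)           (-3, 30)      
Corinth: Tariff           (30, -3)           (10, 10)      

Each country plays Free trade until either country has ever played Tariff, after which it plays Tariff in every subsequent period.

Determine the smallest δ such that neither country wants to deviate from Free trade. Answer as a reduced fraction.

3/10

Cooperation forever yields 24 each period: 24/(1−δ).
Deviating yields 30 once, then 10 forever: 30 + 10δ/(1−δ).
No profitable deviation requires 24/(1−δ) ≥ 30 + 10δ/(1−δ).
Multiplying by (1−δ): 24 ≥ 30(1−δ) + 10δ = 30 − 20δ.
So 20δ ≥ 6, i.e. δ ≥ 6/20 = 3/10.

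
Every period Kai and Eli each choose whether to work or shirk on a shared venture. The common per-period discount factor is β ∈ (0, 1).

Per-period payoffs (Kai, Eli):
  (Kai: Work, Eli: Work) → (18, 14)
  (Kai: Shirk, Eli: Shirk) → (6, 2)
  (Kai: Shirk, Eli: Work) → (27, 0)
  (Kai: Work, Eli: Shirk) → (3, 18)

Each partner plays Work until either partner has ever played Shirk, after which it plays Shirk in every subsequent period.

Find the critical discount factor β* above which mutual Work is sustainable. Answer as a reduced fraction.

For Kai: deviation gain 27−18 = 9, per-period punishment loss 18−6 = 12. IC gives β ≥ 9/21 = 3/7.
For Eli: gain 4, loss 12 per period, so β ≥ 4/16 = 1/4.
The tighter constraint is Kai's, so cooperation needs β ≥ 3/7.

3/7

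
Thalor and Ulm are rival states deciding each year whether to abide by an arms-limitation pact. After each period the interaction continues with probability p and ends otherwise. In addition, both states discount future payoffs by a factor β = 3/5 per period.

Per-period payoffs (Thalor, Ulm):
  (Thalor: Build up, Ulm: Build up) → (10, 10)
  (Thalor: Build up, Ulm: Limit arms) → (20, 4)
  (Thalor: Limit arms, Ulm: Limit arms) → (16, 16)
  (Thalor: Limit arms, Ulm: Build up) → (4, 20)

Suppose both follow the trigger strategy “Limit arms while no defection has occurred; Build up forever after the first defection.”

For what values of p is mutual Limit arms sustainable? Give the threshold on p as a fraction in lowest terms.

With continuation probability p and discount β, the effective per-period discount factor is βp.
Grim-trigger IC: βp ≥ (20−16)/(20−10) = 2/5.
So p ≥ (2/5)/(3/5) = 2/3.

2/3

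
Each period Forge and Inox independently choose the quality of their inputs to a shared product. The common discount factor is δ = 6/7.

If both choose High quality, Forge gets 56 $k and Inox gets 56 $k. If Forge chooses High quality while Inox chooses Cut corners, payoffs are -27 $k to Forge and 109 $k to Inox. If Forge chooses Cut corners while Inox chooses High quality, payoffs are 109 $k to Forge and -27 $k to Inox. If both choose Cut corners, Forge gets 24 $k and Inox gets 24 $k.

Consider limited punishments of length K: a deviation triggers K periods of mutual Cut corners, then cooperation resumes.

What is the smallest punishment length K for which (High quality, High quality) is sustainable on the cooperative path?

3

No profitable deviation requires (56−24)(δ+…+δ^K) ≥ 109−56, i.e. δ+…+δ^K ≥ 53/32 ≈ 1.6562.
With δ = 6/7, the partial sums are K=1: 0.8571, K=2: 1.5918, K=3: 2.2216.
K = 3 is the first length at which the sum reaches 1.6562.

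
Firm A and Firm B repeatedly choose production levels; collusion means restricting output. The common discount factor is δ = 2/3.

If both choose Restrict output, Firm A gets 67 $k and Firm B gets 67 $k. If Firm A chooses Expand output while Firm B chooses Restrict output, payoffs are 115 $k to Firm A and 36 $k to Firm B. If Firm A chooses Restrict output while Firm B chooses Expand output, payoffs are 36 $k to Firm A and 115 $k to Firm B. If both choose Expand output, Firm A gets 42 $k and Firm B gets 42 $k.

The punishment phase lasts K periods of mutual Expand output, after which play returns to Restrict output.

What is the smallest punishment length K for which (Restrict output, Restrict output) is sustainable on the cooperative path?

8

IC: δ(1−δ^K)/(1−δ) ≥ (115−67)/(67−42) = 48/25.
With δ = 2/3: need 1 − δ^K ≥ 48/25·(1−2/3)/(2/3), i.e. δ^K ≤ 0.0400.
Since (2/3)^7 = 0.0585 and (2/3)^8 = 0.0390, the smallest such K is 8.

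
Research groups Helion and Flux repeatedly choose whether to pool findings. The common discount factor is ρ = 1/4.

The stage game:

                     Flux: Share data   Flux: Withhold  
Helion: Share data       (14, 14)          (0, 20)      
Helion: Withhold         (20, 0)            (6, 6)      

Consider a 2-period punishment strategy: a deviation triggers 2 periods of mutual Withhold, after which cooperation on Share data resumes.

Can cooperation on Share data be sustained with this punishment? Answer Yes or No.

IC: ρ+…+ρ^2 ≥ (20−14)/(14−6) = 3/4.
At ρ = 1/4: partial sum = 0.3125 < 0.7500. Cooperation not sustainable.

No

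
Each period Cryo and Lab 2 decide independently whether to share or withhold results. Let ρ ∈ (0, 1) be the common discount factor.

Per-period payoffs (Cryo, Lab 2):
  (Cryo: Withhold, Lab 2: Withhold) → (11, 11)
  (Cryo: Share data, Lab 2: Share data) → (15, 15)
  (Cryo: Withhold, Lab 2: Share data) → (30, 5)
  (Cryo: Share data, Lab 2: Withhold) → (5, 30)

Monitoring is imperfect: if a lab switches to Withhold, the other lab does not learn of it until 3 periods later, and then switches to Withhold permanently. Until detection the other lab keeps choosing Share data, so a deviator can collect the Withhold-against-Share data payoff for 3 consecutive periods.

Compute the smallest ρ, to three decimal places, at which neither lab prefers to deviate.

0.924

A deviator earns 30 for 3 periods, then 11 forever; cooperating earns 15 forever. Multiplying the IC by (1−ρ):
15 ≥ 30(1−ρ^3) + 11ρ^3, so 19·ρ^3 ≥ 15 and ρ^3 ≥ 15/19.
ρ ≥ (15/19)^(1/3) ≈ 0.924.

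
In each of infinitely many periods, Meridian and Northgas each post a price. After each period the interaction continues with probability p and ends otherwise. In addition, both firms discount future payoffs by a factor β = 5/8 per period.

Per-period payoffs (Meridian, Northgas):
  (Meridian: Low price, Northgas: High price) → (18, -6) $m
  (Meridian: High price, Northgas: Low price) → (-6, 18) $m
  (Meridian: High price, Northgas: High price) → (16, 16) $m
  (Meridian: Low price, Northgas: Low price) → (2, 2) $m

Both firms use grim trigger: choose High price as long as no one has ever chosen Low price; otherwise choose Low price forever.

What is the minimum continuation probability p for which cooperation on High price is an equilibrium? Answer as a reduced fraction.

With continuation probability p and discount β, the effective per-period discount factor is βp.
Grim-trigger IC: βp ≥ (18−16)/(18−2) = 1/8.
So p ≥ (1/8)/(5/8) = 1/5.

1/5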